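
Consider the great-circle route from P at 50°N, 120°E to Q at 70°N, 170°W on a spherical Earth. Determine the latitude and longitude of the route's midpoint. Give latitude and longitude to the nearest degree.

Write both endpoints as unit vectors p₁, p₂ with components (cos φ cos λ, cos φ sin λ, sin φ).
The central angle between the endpoints is δ = arccos(p₁·p₂) ≈ 0.652 rad (37.3°).
Interpolate at f = 1/2 with slerp weights a = sin((1−f)δ)/sin δ ≈ 0.528, b = sin(fδ)/sin δ ≈ 0.528.
p = a·p₁ + b·p₂ ≈ (-0.347, 0.262, 0.900); φ = arcsin(p_z) ≈ 64.19°, λ = atan2(p_y, p_x) ≈ 142.93°.

≈ 64°N, 143°E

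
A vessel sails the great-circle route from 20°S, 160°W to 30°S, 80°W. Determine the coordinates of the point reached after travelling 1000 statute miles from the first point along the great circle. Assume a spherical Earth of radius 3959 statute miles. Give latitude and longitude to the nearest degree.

≈ 26°S, 146°W

Convert each endpoint to a unit vector on the sphere (x = cos φ cos λ, y = cos φ sin λ, z = sin φ).
The central angle between the endpoints is δ = arccos(p₁·p₂) ≈ 1.253 rad (71.8°). The total great-circle distance is δ·R ≈ 1.253 × 3959 ≈ 4961 mi, so the target fraction is f = 1000/4961 ≈ 0.202.
Interpolate at f ≈ 0.202 with slerp weights a = sin((1−f)δ)/sin δ ≈ 0.886, b = sin(fδ)/sin δ ≈ 0.263.
p = a·p₁ + b·p₂ ≈ (-0.743, -0.509, -0.435); φ = arcsin(p_z) ≈ -25.76°, λ = atan2(p_y, p_x) ≈ -145.57°.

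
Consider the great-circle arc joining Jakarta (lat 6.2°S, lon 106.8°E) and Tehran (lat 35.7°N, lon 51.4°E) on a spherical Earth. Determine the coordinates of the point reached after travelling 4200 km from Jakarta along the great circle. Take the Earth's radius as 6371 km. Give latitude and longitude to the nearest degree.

≈ lat 19°N, lon 79°E

Convert each endpoint to a unit vector on the sphere (x = cos φ cos λ, y = cos φ sin λ, z = sin φ).
The central angle between the endpoints is δ = arccos(p₁·p₂) ≈ 1.164 rad (66.7°). The total great-circle distance is δ·R ≈ 1.164 × 6371 ≈ 7418 km, so the target fraction is f = 4200/7418 ≈ 0.566.
Interpolate at f ≈ 0.566 with slerp weights a = sin((1−f)δ)/sin δ ≈ 0.527, b = sin(fδ)/sin δ ≈ 0.667.
p = a·p₁ + b·p₂ ≈ (0.186, 0.925, 0.332); φ = arcsin(p_z) ≈ 19.41°, λ = atan2(p_y, p_x) ≈ 78.60°.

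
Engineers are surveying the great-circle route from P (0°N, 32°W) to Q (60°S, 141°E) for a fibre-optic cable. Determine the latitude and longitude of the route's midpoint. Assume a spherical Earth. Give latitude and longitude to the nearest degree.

≈ (60°S, 25°W)

From cos δ = sin φ₁ sin φ₂ + cos φ₁ cos φ₂ cos Δλ, the central angle is δ ≈ 2.090 rad (119.8°).
Interpolate at f = 1/2 with slerp weights a = sin((1−f)δ)/sin δ ≈ 0.996, b = sin(fδ)/sin δ ≈ 0.996.
p = a·p₁ + b·p₂ ≈ (0.458, -0.214, -0.863); φ = arcsin(p_z) ≈ -59.63°, λ = atan2(p_y, p_x) ≈ -25.10°.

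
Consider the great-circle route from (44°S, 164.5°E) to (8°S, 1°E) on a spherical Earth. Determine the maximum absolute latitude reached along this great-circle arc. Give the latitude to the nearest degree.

≈ 76°S

The great circle lies in the plane with unit normal n̂ = (p₁ × p₂)/|p₁ × p₂|.
Here n̂_z ≈ -0.250; the vertex latitude is φ_max = arccos|n̂_z| ≈ 75.5°.
Check via Clairaut: cos φ_max = |cos φ₁| · sin C = cos(44.0°)·sin(159.7°) ≈ 0.250, again giving ≈ 75.5°.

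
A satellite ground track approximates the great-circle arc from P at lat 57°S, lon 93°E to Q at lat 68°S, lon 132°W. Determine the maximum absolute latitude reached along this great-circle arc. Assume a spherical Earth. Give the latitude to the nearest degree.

The great circle lies in the plane with unit normal n̂ = (p₁ × p₂)/|p₁ × p₂|.
Here n̂_z ≈ +0.186; the vertex latitude is φ_max = arccos|n̂_z| ≈ 79.3°.
Check via Clairaut: cos φ_max = |cos φ₁| · sin C = cos(57.0°)·sin(160.0°) ≈ 0.186, again giving ≈ 79.3°.

≈ 79°S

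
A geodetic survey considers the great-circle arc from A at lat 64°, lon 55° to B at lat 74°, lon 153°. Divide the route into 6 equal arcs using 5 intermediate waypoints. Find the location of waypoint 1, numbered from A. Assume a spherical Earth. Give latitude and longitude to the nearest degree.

From cos δ = sin φ₁ sin φ₂ + cos φ₁ cos φ₂ cos Δλ, the central angle is δ ≈ 0.560 rad (32.1°).
Interpolate at f = 1/6 with slerp weights a = sin((1−f)δ)/sin δ ≈ 0.847, b = sin(fδ)/sin δ ≈ 0.175.
p = a·p₁ + b·p₂ ≈ (0.170, 0.326, 0.930); φ = arcsin(p_z) ≈ 68.43°, λ = atan2(p_y, p_x) ≈ 62.48°.

≈ lat 68°, lon 62°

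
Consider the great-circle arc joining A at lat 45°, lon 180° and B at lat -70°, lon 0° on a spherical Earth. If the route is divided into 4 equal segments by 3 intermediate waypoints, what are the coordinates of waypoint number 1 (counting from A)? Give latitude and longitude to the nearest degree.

Convert each endpoint to a unit vector on the sphere (x = cos φ cos λ, y = cos φ sin λ, z = sin φ).
The central angle between the endpoints is δ = arccos(p₁·p₂) ≈ 2.705 rad (155.0°).
Interpolate at f = 1/4 with slerp weights a = sin((1−f)δ)/sin δ ≈ 2.122, b = sin(fδ)/sin δ ≈ 1.481.
p = a·p₁ + b·p₂ ≈ (-0.994, -0.000, 0.109); φ = arcsin(p_z) ≈ 6.25°, λ = atan2(p_y, p_x) ≈ -180.00°.

≈ lat 6°, lon 180°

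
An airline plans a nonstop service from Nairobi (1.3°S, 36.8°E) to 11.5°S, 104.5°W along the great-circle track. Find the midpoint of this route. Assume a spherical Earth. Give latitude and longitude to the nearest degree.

≈ 19°S, 32°W

From cos δ = sin φ₁ sin φ₂ + cos φ₁ cos φ₂ cos Δλ, the central angle is δ ≈ 2.434 rad (139.5°).
Interpolate at f = 1/2 with slerp weights a = sin((1−f)δ)/sin δ ≈ 1.444, b = sin(fδ)/sin δ ≈ 1.444.
p = a·p₁ + b·p₂ ≈ (0.801, -0.505, -0.321); φ = arcsin(p_z) ≈ -18.70°, λ = atan2(p_y, p_x) ≈ -32.22°.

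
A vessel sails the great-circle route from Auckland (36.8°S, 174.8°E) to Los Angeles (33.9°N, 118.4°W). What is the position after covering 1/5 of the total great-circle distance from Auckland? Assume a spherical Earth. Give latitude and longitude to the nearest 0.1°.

Convert each endpoint to a unit vector on the sphere (x = cos φ cos λ, y = cos φ sin λ, z = sin φ).
The central angle between the endpoints is δ = arccos(p₁·p₂) ≈ 1.643 rad (94.1°).
Interpolate at f = 1/5 with slerp weights a = sin((1−f)δ)/sin δ ≈ 0.970, b = sin(fδ)/sin δ ≈ 0.324.
p = a·p₁ + b·p₂ ≈ (-0.901, -0.166, -0.400); φ = arcsin(p_z) ≈ -23.61°, λ = atan2(p_y, p_x) ≈ -169.57°.

≈ 23.6°S, 169.6°W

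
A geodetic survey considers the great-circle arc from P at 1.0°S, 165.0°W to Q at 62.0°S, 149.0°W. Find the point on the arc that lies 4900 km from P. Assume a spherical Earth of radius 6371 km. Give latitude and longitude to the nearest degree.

≈ 44°S, 157°W

From cos δ = sin φ₁ sin φ₂ + cos φ₁ cos φ₂ cos Δλ, the central angle is δ ≈ 1.085 rad (62.2°). The total great-circle distance is δ·R ≈ 1.085 × 6371 ≈ 6915 km, so the target fraction is f = 4900/6915 ≈ 0.709.
Interpolate at f ≈ 0.709 with slerp weights a = sin((1−f)δ)/sin δ ≈ 0.352, b = sin(fδ)/sin δ ≈ 0.786.
p = a·p₁ + b·p₂ ≈ (-0.656, -0.281, -0.700); φ = arcsin(p_z) ≈ -44.46°, λ = atan2(p_y, p_x) ≈ -156.80°.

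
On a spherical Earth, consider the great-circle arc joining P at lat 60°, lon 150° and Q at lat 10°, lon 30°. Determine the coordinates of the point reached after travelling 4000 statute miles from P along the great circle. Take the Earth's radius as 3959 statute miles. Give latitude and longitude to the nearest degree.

Write both endpoints as unit vectors p₁, p₂ with components (cos φ cos λ, cos φ sin λ, sin φ).
The central angle between the endpoints is δ = arccos(p₁·p₂) ≈ 1.667 rad (95.5°). The total great-circle distance is δ·R ≈ 1.667 × 3959 ≈ 6599 mi, so the target fraction is f = 4000/6599 ≈ 0.606.
Interpolate at f ≈ 0.606 with slerp weights a = sin((1−f)δ)/sin δ ≈ 0.613, b = sin(fδ)/sin δ ≈ 0.851.
p = a·p₁ + b·p₂ ≈ (0.460, 0.572, 0.679); φ = arcsin(p_z) ≈ 42.74°, λ = atan2(p_y, p_x) ≈ 51.19°.

≈ lat 43°, lon 51°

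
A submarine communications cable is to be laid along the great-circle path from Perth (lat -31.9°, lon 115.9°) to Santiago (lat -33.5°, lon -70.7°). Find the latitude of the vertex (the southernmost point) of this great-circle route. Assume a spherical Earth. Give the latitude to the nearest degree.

The great circle lies in the plane with unit normal n̂ = (p₁ × p₂)/|p₁ × p₂|.
Here n̂_z ≈ +0.089; the vertex latitude is φ_max = arccos|n̂_z| ≈ 84.9°.
Check via Clairaut: cos φ_max = |cos φ₁| · sin C = cos(31.9°)·sin(174.0°) ≈ 0.089, again giving ≈ 84.9°.

≈ -85°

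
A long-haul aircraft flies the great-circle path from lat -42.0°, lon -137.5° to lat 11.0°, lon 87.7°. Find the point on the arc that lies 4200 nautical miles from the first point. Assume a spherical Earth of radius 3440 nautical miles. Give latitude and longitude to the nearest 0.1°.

Convert each endpoint to a unit vector on the sphere (x = cos φ cos λ, y = cos φ sin λ, z = sin φ).
The central angle between the endpoints is δ = arccos(p₁·p₂) ≈ 2.268 rad (129.9°). The total great-circle distance is δ·R ≈ 2.268 × 3440 ≈ 7800 nmi, so the target fraction is f = 4200/7800 ≈ 0.538.
Interpolate at f ≈ 0.538 with slerp weights a = sin((1−f)δ)/sin δ ≈ 1.129, b = sin(fδ)/sin δ ≈ 1.225.
p = a·p₁ + b·p₂ ≈ (-0.570, 0.635, -0.522); φ = arcsin(p_z) ≈ -31.44°, λ = atan2(p_y, p_x) ≈ 131.94°.

≈ lat -31.4°, lon 131.9°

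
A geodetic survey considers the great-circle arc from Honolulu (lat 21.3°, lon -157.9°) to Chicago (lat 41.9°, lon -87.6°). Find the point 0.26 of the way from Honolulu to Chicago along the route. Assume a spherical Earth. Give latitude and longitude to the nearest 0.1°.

Convert each endpoint to a unit vector on the sphere (x = cos φ cos λ, y = cos φ sin λ, z = sin φ).
The central angle between the endpoints is δ = arccos(p₁·p₂) ≈ 1.074 rad (61.6°).
Interpolate at f = 0.26 with slerp weights a = sin((1−f)δ)/sin δ ≈ 0.812, b = sin(fδ)/sin δ ≈ 0.314.
p = a·p₁ + b·p₂ ≈ (-0.691, -0.518, 0.504); φ = arcsin(p_z) ≈ 30.29°, λ = atan2(p_y, p_x) ≈ -143.16°.

≈ lat 30.3°, lon -143.2°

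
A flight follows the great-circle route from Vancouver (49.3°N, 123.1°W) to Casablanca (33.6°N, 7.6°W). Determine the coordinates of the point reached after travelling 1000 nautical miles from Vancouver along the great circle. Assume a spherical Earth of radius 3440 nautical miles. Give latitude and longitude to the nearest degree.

≈ 58°N, 99°W

The haversine formula gives a central angle δ ≈ 1.384 rad (79.3°) between the endpoints. The total great-circle distance is δ·R ≈ 1.384 × 3440 ≈ 4761 nmi, so the target fraction is f = 1000/4761 ≈ 0.210.
Interpolate at f ≈ 0.210 with slerp weights a = sin((1−f)δ)/sin δ ≈ 0.904, b = sin(fδ)/sin δ ≈ 0.292.
p = a·p₁ + b·p₂ ≈ (-0.081, -0.526, 0.847); φ = arcsin(p_z) ≈ 57.85°, λ = atan2(p_y, p_x) ≈ -98.76°.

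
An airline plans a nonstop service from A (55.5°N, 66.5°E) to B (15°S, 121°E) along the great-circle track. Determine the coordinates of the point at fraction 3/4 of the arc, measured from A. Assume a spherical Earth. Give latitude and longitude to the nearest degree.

From cos δ = sin φ₁ sin φ₂ + cos φ₁ cos φ₂ cos Δλ, the central angle is δ ≈ 1.466 rad (84.0°).
Interpolate at f = 3/4 with slerp weights a = sin((1−f)δ)/sin δ ≈ 0.360, b = sin(fδ)/sin δ ≈ 0.896.
p = a·p₁ + b·p₂ ≈ (-0.364, 0.929, 0.065); φ = arcsin(p_z) ≈ 3.73°, λ = atan2(p_y, p_x) ≈ 111.41°.

≈ (4°N, 111°E)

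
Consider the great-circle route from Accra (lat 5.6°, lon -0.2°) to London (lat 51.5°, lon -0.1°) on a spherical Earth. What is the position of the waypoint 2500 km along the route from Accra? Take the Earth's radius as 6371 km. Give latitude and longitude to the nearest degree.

≈ lat 28°, lon 0°

Convert each endpoint to a unit vector on the sphere (x = cos φ cos λ, y = cos φ sin λ, z = sin φ).
The central angle between the endpoints is δ = arccos(p₁·p₂) ≈ 0.801 rad (45.9°). The total great-circle distance is δ·R ≈ 0.801 × 6371 ≈ 5104 km, so the target fraction is f = 2500/5104 ≈ 0.490.
Interpolate at f ≈ 0.490 with slerp weights a = sin((1−f)δ)/sin δ ≈ 0.553, b = sin(fδ)/sin δ ≈ 0.533.
p = a·p₁ + b·p₂ ≈ (0.882, -0.003, 0.471); φ = arcsin(p_z) ≈ 28.08°, λ = atan2(p_y, p_x) ≈ -0.16°.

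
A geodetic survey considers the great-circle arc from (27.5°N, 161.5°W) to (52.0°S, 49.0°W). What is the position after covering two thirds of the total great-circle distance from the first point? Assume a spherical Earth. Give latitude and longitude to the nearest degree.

≈ (35°S, 104°W)

Write both endpoints as unit vectors p₁, p₂ with components (cos φ cos λ, cos φ sin λ, sin φ).
The central angle between the endpoints is δ = arccos(p₁·p₂) ≈ 2.181 rad (124.9°).
Interpolate at f = 2/3 with slerp weights a = sin((1−f)δ)/sin δ ≈ 0.811, b = sin(fδ)/sin δ ≈ 1.212.
p = a·p₁ + b·p₂ ≈ (-0.193, -0.791, -0.580); φ = arcsin(p_z) ≈ -35.48°, λ = atan2(p_y, p_x) ≈ -103.68°.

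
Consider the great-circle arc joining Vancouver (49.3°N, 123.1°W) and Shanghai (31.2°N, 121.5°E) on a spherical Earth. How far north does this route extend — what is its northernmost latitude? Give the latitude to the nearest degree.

≈ 59°N

The great circle lies in the plane with unit normal n̂ = (p₁ × p₂)/|p₁ × p₂|.
Here n̂_z ≈ -0.510; the vertex latitude is φ_max = arccos|n̂_z| ≈ 59.3°.
Check via Clairaut: cos φ_max = |cos φ₁| · sin C = cos(49.3°)·sin(51.4°) ≈ 0.510, again giving ≈ 59.3°.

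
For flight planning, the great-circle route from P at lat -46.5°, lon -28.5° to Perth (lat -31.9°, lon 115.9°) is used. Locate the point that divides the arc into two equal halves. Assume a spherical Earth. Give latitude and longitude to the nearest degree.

≈ lat -68°, lon 62°

Convert each endpoint to a unit vector on the sphere (x = cos φ cos λ, y = cos φ sin λ, z = sin φ).
The central angle between the endpoints is δ = arccos(p₁·p₂) ≈ 1.663 rad (95.3°).
Interpolate at f = 1/2 with slerp weights a = sin((1−f)δ)/sin δ ≈ 0.742, b = sin(fδ)/sin δ ≈ 0.742.
p = a·p₁ + b·p₂ ≈ (0.174, 0.323, -0.930); φ = arcsin(p_z) ≈ -68.49°, λ = atan2(p_y, p_x) ≈ 61.73°.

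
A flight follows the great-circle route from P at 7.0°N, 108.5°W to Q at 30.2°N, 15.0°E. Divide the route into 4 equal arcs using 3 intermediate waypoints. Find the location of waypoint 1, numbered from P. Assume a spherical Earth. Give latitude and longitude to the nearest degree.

≈ 23°N, 84°W

Write both endpoints as unit vectors p₁, p₂ with components (cos φ cos λ, cos φ sin λ, sin φ).
The central angle between the endpoints is δ = arccos(p₁·p₂) ≈ 1.996 rad (114.3°).
Interpolate at f = 1/4 with slerp weights a = sin((1−f)δ)/sin δ ≈ 1.095, b = sin(fδ)/sin δ ≈ 0.525.
p = a·p₁ + b·p₂ ≈ (0.094, -0.913, 0.398); φ = arcsin(p_z) ≈ 23.43°, λ = atan2(p_y, p_x) ≈ -84.14°.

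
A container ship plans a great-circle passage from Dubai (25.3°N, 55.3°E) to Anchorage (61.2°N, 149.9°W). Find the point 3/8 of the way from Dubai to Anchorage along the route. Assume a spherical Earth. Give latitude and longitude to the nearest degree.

≈ (58°N, 68°E)

Convert each endpoint to a unit vector on the sphere (x = cos φ cos λ, y = cos φ sin λ, z = sin φ).
The central angle between the endpoints is δ = arccos(p₁·p₂) ≈ 1.590 rad (91.1°).
Interpolate at f = 3/8 with slerp weights a = sin((1−f)δ)/sin δ ≈ 0.838, b = sin(fδ)/sin δ ≈ 0.562.
p = a·p₁ + b·p₂ ≈ (0.197, 0.487, 0.851); φ = arcsin(p_z) ≈ 58.27°, λ = atan2(p_y, p_x) ≈ 67.96°.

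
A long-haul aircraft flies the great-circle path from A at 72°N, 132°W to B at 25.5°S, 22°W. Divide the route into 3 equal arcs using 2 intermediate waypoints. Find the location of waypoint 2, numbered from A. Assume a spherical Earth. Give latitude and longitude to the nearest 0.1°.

≈ 12.6°N, 34.8°W

Convert each endpoint to a unit vector on the sphere (x = cos φ cos λ, y = cos φ sin λ, z = sin φ).
The central angle between the endpoints is δ = arccos(p₁·p₂) ≈ 2.100 rad (120.3°).
Interpolate at f = 2/3 with slerp weights a = sin((1−f)δ)/sin δ ≈ 0.746, b = sin(fδ)/sin δ ≈ 1.142.
p = a·p₁ + b·p₂ ≈ (0.801, -0.557, 0.218); φ = arcsin(p_z) ≈ 12.61°, λ = atan2(p_y, p_x) ≈ -34.83°.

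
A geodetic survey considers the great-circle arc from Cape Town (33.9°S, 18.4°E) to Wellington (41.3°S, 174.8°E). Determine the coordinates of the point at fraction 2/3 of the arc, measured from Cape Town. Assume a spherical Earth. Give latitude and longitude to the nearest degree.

≈ (70°S, 140°E)

The haversine formula gives a central angle δ ≈ 1.776 rad (101.7°) between the endpoints.
Interpolate at f = 2/3 with slerp weights a = sin((1−f)δ)/sin δ ≈ 0.570, b = sin(fδ)/sin δ ≈ 0.946.
p = a·p₁ + b·p₂ ≈ (-0.259, 0.214, -0.942); φ = arcsin(p_z) ≈ -70.39°, λ = atan2(p_y, p_x) ≈ 140.46°.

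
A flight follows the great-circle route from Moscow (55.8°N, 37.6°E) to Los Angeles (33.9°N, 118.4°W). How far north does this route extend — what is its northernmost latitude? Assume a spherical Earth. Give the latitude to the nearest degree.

≈ 79°N

The great circle lies in the plane with unit normal n̂ = (p₁ × p₂)/|p₁ × p₂|.
Here n̂_z ≈ -0.190; the vertex latitude is φ_max = arccos|n̂_z| ≈ 79.1°.
Check via Clairaut: cos φ_max = |cos φ₁| · sin C = cos(55.8°)·sin(19.7°) ≈ 0.190, again giving ≈ 79.1°.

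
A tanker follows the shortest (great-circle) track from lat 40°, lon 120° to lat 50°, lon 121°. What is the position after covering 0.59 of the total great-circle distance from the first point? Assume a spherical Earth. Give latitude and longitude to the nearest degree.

≈ lat 46°, lon 121°

Write both endpoints as unit vectors p₁, p₂ with components (cos φ cos λ, cos φ sin λ, sin φ).
The central angle between the endpoints is δ = arccos(p₁·p₂) ≈ 0.175 rad (10.0°).
Interpolate at f = 0.59 with slerp weights a = sin((1−f)δ)/sin δ ≈ 0.412, b = sin(fδ)/sin δ ≈ 0.592.
p = a·p₁ + b·p₂ ≈ (-0.354, 0.599, 0.718); φ = arcsin(p_z) ≈ 45.90°, λ = atan2(p_y, p_x) ≈ 120.55°.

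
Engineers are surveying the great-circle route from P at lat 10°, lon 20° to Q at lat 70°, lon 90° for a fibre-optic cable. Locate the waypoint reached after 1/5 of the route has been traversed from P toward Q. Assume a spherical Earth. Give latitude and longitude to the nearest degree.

≈ lat 24°, lon 25°

The haversine formula gives a central angle δ ≈ 1.289 rad (73.8°) between the endpoints.
Interpolate at f = 1/5 with slerp weights a = sin((1−f)δ)/sin δ ≈ 0.893, b = sin(fδ)/sin δ ≈ 0.265.
p = a·p₁ + b·p₂ ≈ (0.826, 0.392, 0.404); φ = arcsin(p_z) ≈ 23.86°, λ = atan2(p_y, p_x) ≈ 25.35°.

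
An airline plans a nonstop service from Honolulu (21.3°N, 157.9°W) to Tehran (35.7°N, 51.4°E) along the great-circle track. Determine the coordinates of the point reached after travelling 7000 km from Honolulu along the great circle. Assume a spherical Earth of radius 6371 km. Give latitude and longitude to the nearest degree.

From cos δ = sin φ₁ sin φ₂ + cos φ₁ cos φ₂ cos Δλ, the central angle is δ ≈ 2.035 rad (116.6°). The total great-circle distance is δ·R ≈ 2.035 × 6371 ≈ 12966 km, so the target fraction is f = 7000/12966 ≈ 0.540.
Interpolate at f ≈ 0.540 with slerp weights a = sin((1−f)δ)/sin δ ≈ 0.901, b = sin(fδ)/sin δ ≈ 0.996.
p = a·p₁ + b·p₂ ≈ (-0.273, 0.316, 0.908); φ = arcsin(p_z) ≈ 65.30°, λ = atan2(p_y, p_x) ≈ 130.78°.

≈ (65°N, 131°E)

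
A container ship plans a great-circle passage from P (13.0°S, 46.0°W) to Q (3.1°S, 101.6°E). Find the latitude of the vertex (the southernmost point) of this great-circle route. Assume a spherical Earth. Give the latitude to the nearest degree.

The great circle lies in the plane with unit normal n̂ = (p₁ × p₂)/|p₁ × p₂|.
Here n̂_z ≈ +0.888; the vertex latitude is φ_max = arccos|n̂_z| ≈ 27.4°.

≈ 27°S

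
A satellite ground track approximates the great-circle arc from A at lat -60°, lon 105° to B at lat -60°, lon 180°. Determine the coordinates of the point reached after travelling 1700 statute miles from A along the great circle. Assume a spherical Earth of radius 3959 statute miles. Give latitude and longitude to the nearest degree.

≈ lat -65°, lon 159°

Convert each endpoint to a unit vector on the sphere (x = cos φ cos λ, y = cos φ sin λ, z = sin φ).
The central angle between the endpoints is δ = arccos(p₁·p₂) ≈ 0.619 rad (35.4°). The total great-circle distance is δ·R ≈ 0.619 × 3959 ≈ 2449 mi, so the target fraction is f = 1700/2449 ≈ 0.694.
Interpolate at f ≈ 0.694 with slerp weights a = sin((1−f)δ)/sin δ ≈ 0.324, b = sin(fδ)/sin δ ≈ 0.718.
p = a·p₁ + b·p₂ ≈ (-0.401, 0.157, -0.903); φ = arcsin(p_z) ≈ -64.50°, λ = atan2(p_y, p_x) ≈ 158.66°.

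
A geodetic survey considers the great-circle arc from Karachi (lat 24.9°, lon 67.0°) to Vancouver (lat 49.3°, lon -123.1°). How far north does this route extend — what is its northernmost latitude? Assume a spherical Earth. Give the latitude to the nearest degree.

≈ 84°

The great circle lies in the plane with unit normal n̂ = (p₁ × p₂)/|p₁ × p₂|.
Here n̂_z ≈ +0.108; the vertex latitude is φ_max = arccos|n̂_z| ≈ 83.8°.
Check via Clairaut: cos φ_max = |cos φ₁| · sin C = cos(24.9°)·sin(6.8°) ≈ 0.108, again giving ≈ 83.8°.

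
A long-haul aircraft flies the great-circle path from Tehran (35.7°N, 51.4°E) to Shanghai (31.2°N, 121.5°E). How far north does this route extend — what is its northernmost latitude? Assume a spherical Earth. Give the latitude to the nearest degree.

The great circle lies in the plane with unit normal n̂ = (p₁ × p₂)/|p₁ × p₂|.
Here n̂_z ≈ +0.775; the vertex latitude is φ_max = arccos|n̂_z| ≈ 39.2°.

≈ 39°N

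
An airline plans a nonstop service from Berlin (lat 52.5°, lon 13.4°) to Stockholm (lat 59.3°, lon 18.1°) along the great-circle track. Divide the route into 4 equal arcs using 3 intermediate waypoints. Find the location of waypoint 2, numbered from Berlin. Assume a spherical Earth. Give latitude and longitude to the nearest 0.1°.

≈ lat 55.9°, lon 15.5°

Write both endpoints as unit vectors p₁, p₂ with components (cos φ cos λ, cos φ sin λ, sin φ).
The central angle between the endpoints is δ = arccos(p₁·p₂) ≈ 0.127 rad (7.3°).
Interpolate at f = 2/4 with slerp weights a = sin((1−f)δ)/sin δ ≈ 0.501, b = sin(fδ)/sin δ ≈ 0.501.
p = a·p₁ + b·p₂ ≈ (0.540, 0.150, 0.828); φ = arcsin(p_z) ≈ 55.92°, λ = atan2(p_y, p_x) ≈ 15.54°.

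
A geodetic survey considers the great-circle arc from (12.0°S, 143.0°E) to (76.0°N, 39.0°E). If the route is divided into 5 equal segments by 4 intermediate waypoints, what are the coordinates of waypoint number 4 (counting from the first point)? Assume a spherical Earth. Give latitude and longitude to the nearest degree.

From cos δ = sin φ₁ sin φ₂ + cos φ₁ cos φ₂ cos Δλ, the central angle is δ ≈ 1.833 rad (105.0°).
Interpolate at f = 4/5 with slerp weights a = sin((1−f)δ)/sin δ ≈ 0.371, b = sin(fδ)/sin δ ≈ 1.030.
p = a·p₁ + b·p₂ ≈ (-0.096, 0.375, 0.922); φ = arcsin(p_z) ≈ 67.21°, λ = atan2(p_y, p_x) ≈ 104.39°.

≈ (67°N, 104°E)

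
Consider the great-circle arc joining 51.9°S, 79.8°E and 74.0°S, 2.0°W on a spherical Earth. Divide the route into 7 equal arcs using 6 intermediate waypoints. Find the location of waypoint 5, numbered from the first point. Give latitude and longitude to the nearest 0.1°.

From cos δ = sin φ₁ sin φ₂ + cos φ₁ cos φ₂ cos Δλ, the central angle is δ ≈ 0.675 rad (38.7°).
Interpolate at f = 5/7 with slerp weights a = sin((1−f)δ)/sin δ ≈ 0.307, b = sin(fδ)/sin δ ≈ 0.742.
p = a·p₁ + b·p₂ ≈ (0.238, 0.179, -0.955); φ = arcsin(p_z) ≈ -72.67°, λ = atan2(p_y, p_x) ≈ 36.98°.

≈ 72.7°S, 37.0°E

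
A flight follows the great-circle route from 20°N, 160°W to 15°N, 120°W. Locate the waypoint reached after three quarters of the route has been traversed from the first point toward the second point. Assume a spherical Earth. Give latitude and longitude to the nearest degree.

≈ 17°N, 130°W

The haversine formula gives a central angle δ ≈ 0.670 rad (38.4°) between the endpoints.
Interpolate at f = 3/4 with slerp weights a = sin((1−f)δ)/sin δ ≈ 0.268, b = sin(fδ)/sin δ ≈ 0.776.
p = a·p₁ + b·p₂ ≈ (-0.612, -0.735, 0.293); φ = arcsin(p_z) ≈ 17.01°, λ = atan2(p_y, p_x) ≈ -129.76°.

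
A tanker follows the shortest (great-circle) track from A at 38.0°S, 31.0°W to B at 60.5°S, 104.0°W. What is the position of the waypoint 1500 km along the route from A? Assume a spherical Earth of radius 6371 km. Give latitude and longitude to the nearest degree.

≈ 48°S, 43°W

Convert each endpoint to a unit vector on the sphere (x = cos φ cos λ, y = cos φ sin λ, z = sin φ).
The central angle between the endpoints is δ = arccos(p₁·p₂) ≈ 0.864 rad (49.5°). The total great-circle distance is δ·R ≈ 0.864 × 6371 ≈ 5505 km, so the target fraction is f = 1500/5505 ≈ 0.272.
Interpolate at f ≈ 0.272 with slerp weights a = sin((1−f)δ)/sin δ ≈ 0.773, b = sin(fδ)/sin δ ≈ 0.307.
p = a·p₁ + b·p₂ ≈ (0.486, -0.460, -0.743); φ = arcsin(p_z) ≈ -47.99°, λ = atan2(p_y, p_x) ≈ -43.46°.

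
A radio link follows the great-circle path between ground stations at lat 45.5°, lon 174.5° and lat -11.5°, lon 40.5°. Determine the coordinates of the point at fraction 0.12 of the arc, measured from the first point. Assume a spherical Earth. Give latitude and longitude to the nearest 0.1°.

≈ lat 50.3°, lon 152.6°

Convert each endpoint to a unit vector on the sphere (x = cos φ cos λ, y = cos φ sin λ, z = sin φ).
The central angle between the endpoints is δ = arccos(p₁·p₂) ≈ 2.239 rad (128.3°).
Interpolate at f = 0.12 with slerp weights a = sin((1−f)δ)/sin δ ≈ 1.173, b = sin(fδ)/sin δ ≈ 0.338.
p = a·p₁ + b·p₂ ≈ (-0.567, 0.294, 0.770); φ = arcsin(p_z) ≈ 50.32°, λ = atan2(p_y, p_x) ≈ 152.59°.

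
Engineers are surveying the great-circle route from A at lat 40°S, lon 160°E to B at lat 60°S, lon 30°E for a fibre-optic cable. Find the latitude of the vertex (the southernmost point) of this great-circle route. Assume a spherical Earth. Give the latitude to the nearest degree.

The great circle lies in the plane with unit normal n̂ = (p₁ × p₂)/|p₁ × p₂|.
Here n̂_z ≈ -0.309; the vertex latitude is φ_max = arccos|n̂_z| ≈ 72.0°.

≈ 72°S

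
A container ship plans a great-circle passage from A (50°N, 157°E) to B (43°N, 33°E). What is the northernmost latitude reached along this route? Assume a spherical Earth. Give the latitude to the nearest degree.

The great circle lies in the plane with unit normal n̂ = (p₁ × p₂)/|p₁ × p₂|.
Here n̂_z ≈ -0.404; the vertex latitude is φ_max = arccos|n̂_z| ≈ 66.2°.
Check via Clairaut: cos φ_max = |cos φ₁| · sin C = cos(50.0°)·sin(38.9°) ≈ 0.404, again giving ≈ 66.2°.

≈ 66°N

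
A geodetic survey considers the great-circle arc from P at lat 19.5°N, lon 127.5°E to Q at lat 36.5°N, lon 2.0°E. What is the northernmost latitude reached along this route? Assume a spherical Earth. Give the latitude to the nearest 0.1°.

≈ 50.5°N

The great circle lies in the plane with unit normal n̂ = (p₁ × p₂)/|p₁ × p₂|.
Here n̂_z ≈ -0.636; the vertex latitude is φ_max = arccos|n̂_z| ≈ 50.5°.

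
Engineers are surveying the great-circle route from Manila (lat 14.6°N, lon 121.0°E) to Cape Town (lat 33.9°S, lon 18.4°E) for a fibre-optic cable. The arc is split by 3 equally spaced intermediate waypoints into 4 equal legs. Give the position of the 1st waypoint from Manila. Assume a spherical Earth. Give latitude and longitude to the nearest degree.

Convert each endpoint to a unit vector on the sphere (x = cos φ cos λ, y = cos φ sin λ, z = sin φ).
The central angle between the endpoints is δ = arccos(p₁·p₂) ≈ 1.892 rad (108.4°).
Interpolate at f = 1/4 with slerp weights a = sin((1−f)δ)/sin δ ≈ 1.042, b = sin(fδ)/sin δ ≈ 0.480.
p = a·p₁ + b·p₂ ≈ (-0.141, 0.990, -0.005); φ = arcsin(p_z) ≈ -0.30°, λ = atan2(p_y, p_x) ≈ 98.11°.

≈ lat 0°N, lon 98°E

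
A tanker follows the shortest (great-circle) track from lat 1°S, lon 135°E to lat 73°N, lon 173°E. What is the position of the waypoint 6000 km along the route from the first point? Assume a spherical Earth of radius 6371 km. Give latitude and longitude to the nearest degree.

Convert each endpoint to a unit vector on the sphere (x = cos φ cos λ, y = cos φ sin λ, z = sin φ).
The central angle between the endpoints is δ = arccos(p₁·p₂) ≈ 1.355 rad (77.7°). The total great-circle distance is δ·R ≈ 1.355 × 6371 ≈ 8636 km, so the target fraction is f = 6000/8636 ≈ 0.695.
Interpolate at f ≈ 0.695 with slerp weights a = sin((1−f)δ)/sin δ ≈ 0.412, b = sin(fδ)/sin δ ≈ 0.828.
p = a·p₁ + b·p₂ ≈ (-0.531, 0.320, 0.784); φ = arcsin(p_z) ≈ 51.66°, λ = atan2(p_y, p_x) ≈ 148.90°.

≈ lat 52°N, lon 149°E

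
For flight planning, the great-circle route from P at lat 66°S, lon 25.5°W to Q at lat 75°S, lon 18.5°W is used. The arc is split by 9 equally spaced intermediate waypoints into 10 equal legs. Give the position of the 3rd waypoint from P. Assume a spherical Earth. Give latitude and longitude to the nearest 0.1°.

From cos δ = sin φ₁ sin φ₂ + cos φ₁ cos φ₂ cos Δλ, the central angle is δ ≈ 0.162 rad (9.3°).
Interpolate at f = 3/10 with slerp weights a = sin((1−f)δ)/sin δ ≈ 0.702, b = sin(fδ)/sin δ ≈ 0.301.
p = a·p₁ + b·p₂ ≈ (0.331, -0.148, -0.932); φ = arcsin(p_z) ≈ -68.72°, λ = atan2(p_y, p_x) ≈ -24.00°.

≈ lat 68.7°S, lon 24.0°W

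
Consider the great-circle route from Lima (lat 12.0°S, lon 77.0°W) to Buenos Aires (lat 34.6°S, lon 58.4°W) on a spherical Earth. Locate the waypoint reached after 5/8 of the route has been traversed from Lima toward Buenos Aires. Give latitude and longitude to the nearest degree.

Write both endpoints as unit vectors p₁, p₂ with components (cos φ cos λ, cos φ sin λ, sin φ).
The central angle between the endpoints is δ = arccos(p₁·p₂) ≈ 0.492 rad (28.2°).
Interpolate at f = 5/8 with slerp weights a = sin((1−f)δ)/sin δ ≈ 0.388, b = sin(fδ)/sin δ ≈ 0.641.
p = a·p₁ + b·p₂ ≈ (0.362, -0.819, -0.445); φ = arcsin(p_z) ≈ -26.40°, λ = atan2(p_y, p_x) ≈ -66.17°.

≈ lat 26°S, lon 66°W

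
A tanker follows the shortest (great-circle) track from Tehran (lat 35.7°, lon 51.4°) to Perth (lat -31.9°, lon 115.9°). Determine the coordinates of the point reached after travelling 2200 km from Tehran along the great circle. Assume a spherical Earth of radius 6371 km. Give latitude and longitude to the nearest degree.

≈ lat 22°, lon 68°

Convert each endpoint to a unit vector on the sphere (x = cos φ cos λ, y = cos φ sin λ, z = sin φ).
The central angle between the endpoints is δ = arccos(p₁·p₂) ≈ 1.582 rad (90.7°). The total great-circle distance is δ·R ≈ 1.582 × 6371 ≈ 10081 km, so the target fraction is f = 2200/10081 ≈ 0.218.
Interpolate at f ≈ 0.218 with slerp weights a = sin((1−f)δ)/sin δ ≈ 0.945, b = sin(fδ)/sin δ ≈ 0.339.
p = a·p₁ + b·p₂ ≈ (0.353, 0.858, 0.372); φ = arcsin(p_z) ≈ 21.87°, λ = atan2(p_y, p_x) ≈ 67.63°.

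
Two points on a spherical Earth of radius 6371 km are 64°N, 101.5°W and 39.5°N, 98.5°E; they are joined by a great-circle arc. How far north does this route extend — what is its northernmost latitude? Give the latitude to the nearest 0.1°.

≈ 83.1°N

The great circle lies in the plane with unit normal n̂ = (p₁ × p₂)/|p₁ × p₂|.
Here n̂_z ≈ -0.120; the vertex latitude is φ_max = arccos|n̂_z| ≈ 83.1°.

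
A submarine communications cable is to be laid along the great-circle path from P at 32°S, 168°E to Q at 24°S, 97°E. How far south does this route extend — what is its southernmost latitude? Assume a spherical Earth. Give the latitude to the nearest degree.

≈ 34°S

The great circle lies in the plane with unit normal n̂ = (p₁ × p₂)/|p₁ × p₂|.
Here n̂_z ≈ -0.829; the vertex latitude is φ_max = arccos|n̂_z| ≈ 34.0°.
Check via Clairaut: cos φ_max = |cos φ₁| · sin C = cos(32.0°)·sin(102.2°) ≈ 0.829, again giving ≈ 34.0°.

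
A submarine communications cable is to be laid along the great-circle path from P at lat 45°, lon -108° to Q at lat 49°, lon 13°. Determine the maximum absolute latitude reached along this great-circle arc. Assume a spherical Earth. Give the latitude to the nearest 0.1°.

The great circle lies in the plane with unit normal n̂ = (p₁ × p₂)/|p₁ × p₂|.
Here n̂_z ≈ +0.416; the vertex latitude is φ_max = arccos|n̂_z| ≈ 65.4°.
Check via Clairaut: cos φ_max = |cos φ₁| · sin C = cos(45.0°)·sin(36.1°) ≈ 0.416, again giving ≈ 65.4°.

≈ 65.4°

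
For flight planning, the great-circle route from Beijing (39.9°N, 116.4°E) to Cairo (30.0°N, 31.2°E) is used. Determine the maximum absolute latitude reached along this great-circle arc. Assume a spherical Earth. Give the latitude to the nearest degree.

The great circle lies in the plane with unit normal n̂ = (p₁ × p₂)/|p₁ × p₂|.
Here n̂_z ≈ -0.715; the vertex latitude is φ_max = arccos|n̂_z| ≈ 44.4°.
Check via Clairaut: cos φ_max = |cos φ₁| · sin C = cos(39.9°)·sin(68.7°) ≈ 0.715, again giving ≈ 44.4°.

≈ 44°N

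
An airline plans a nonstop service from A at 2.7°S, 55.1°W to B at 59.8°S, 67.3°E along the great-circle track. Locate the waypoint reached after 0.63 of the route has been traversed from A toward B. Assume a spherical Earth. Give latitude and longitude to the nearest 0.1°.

Convert each endpoint to a unit vector on the sphere (x = cos φ cos λ, y = cos φ sin λ, z = sin φ).
The central angle between the endpoints is δ = arccos(p₁·p₂) ≈ 1.801 rad (103.2°).
Interpolate at f = 0.63 with slerp weights a = sin((1−f)δ)/sin δ ≈ 0.635, b = sin(fδ)/sin δ ≈ 0.931.
p = a·p₁ + b·p₂ ≈ (0.544, -0.088, -0.835); φ = arcsin(p_z) ≈ -56.58°, λ = atan2(p_y, p_x) ≈ -9.21°.

≈ 56.6°S, 9.2°W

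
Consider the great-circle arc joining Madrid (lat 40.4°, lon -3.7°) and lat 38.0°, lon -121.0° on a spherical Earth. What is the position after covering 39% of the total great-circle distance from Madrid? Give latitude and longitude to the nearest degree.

≈ lat 57°, lon -47°

Write both endpoints as unit vectors p₁, p₂ with components (cos φ cos λ, cos φ sin λ, sin φ).
The central angle between the endpoints is δ = arccos(p₁·p₂) ≈ 1.447 rad (82.9°).
Interpolate at f = 0.39 with slerp weights a = sin((1−f)δ)/sin δ ≈ 0.778, b = sin(fδ)/sin δ ≈ 0.539.
p = a·p₁ + b·p₂ ≈ (0.373, -0.402, 0.836); φ = arcsin(p_z) ≈ 56.74°, λ = atan2(p_y, p_x) ≈ -47.18°.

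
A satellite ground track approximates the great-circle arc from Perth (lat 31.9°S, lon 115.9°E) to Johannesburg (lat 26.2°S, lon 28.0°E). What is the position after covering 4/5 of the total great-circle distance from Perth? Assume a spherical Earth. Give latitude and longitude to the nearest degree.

≈ lat 32°S, lon 44°E

Write both endpoints as unit vectors p₁, p₂ with components (cos φ cos λ, cos φ sin λ, sin φ).
The central angle between the endpoints is δ = arccos(p₁·p₂) ≈ 1.307 rad (74.9°).
Interpolate at f = 4/5 with slerp weights a = sin((1−f)δ)/sin δ ≈ 0.268, b = sin(fδ)/sin δ ≈ 0.896.
p = a·p₁ + b·p₂ ≈ (0.611, 0.582, -0.537); φ = arcsin(p_z) ≈ -32.49°, λ = atan2(p_y, p_x) ≈ 43.62°.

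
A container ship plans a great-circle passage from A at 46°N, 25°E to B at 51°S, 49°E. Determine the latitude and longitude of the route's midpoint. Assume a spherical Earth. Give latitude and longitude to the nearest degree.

≈ 3°S, 36°E

Convert each endpoint to a unit vector on the sphere (x = cos φ cos λ, y = cos φ sin λ, z = sin φ).
The central angle between the endpoints is δ = arccos(p₁·p₂) ≈ 1.731 rad (99.2°).
Interpolate at f = 1/2 with slerp weights a = sin((1−f)δ)/sin δ ≈ 0.771, b = sin(fδ)/sin δ ≈ 0.771.
p = a·p₁ + b·p₂ ≈ (0.804, 0.593, -0.045); φ = arcsin(p_z) ≈ -2.56°, λ = atan2(p_y, p_x) ≈ 36.40°.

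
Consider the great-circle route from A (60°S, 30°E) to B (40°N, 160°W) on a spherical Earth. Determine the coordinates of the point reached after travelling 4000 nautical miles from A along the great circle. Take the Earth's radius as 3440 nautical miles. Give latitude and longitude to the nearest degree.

Write both endpoints as unit vectors p₁, p₂ with components (cos φ cos λ, cos φ sin λ, sin φ).
The central angle between the endpoints is δ = arccos(p₁·p₂) ≈ 2.776 rad (159.0°). The total great-circle distance is δ·R ≈ 2.776 × 3440 ≈ 9549 nmi, so the target fraction is f = 4000/9549 ≈ 0.419.
Interpolate at f ≈ 0.419 with slerp weights a = sin((1−f)δ)/sin δ ≈ 2.794, b = sin(fδ)/sin δ ≈ 2.567.
p = a·p₁ + b·p₂ ≈ (-0.638, 0.026, -0.770); φ = arcsin(p_z) ≈ -50.32°, λ = atan2(p_y, p_x) ≈ 177.67°.

≈ (50°S, 178°E)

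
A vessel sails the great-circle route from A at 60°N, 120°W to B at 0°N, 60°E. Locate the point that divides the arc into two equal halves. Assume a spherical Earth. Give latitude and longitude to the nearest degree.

Write both endpoints as unit vectors p₁, p₂ with components (cos φ cos λ, cos φ sin λ, sin φ).
The central angle between the endpoints is δ = arccos(p₁·p₂) ≈ 2.094 rad (120.0°).
Interpolate at f = 1/2 with slerp weights a = sin((1−f)δ)/sin δ ≈ 1.000, b = sin(fδ)/sin δ ≈ 1.000.
p = a·p₁ + b·p₂ ≈ (0.250, 0.433, 0.866); φ = arcsin(p_z) ≈ 60.00°, λ = atan2(p_y, p_x) ≈ 60.00°.

≈ 60°N, 60°E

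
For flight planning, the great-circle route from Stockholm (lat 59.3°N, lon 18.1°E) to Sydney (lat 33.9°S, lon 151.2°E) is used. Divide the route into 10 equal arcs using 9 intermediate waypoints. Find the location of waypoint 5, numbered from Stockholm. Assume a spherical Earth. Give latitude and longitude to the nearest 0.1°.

≈ lat 26.4°N, lon 113.4°E

The haversine formula gives a central angle δ ≈ 2.448 rad (140.3°) between the endpoints.
Interpolate at f = 5/10 with slerp weights a = sin((1−f)δ)/sin δ ≈ 1.472, b = sin(fδ)/sin δ ≈ 1.472.
p = a·p₁ + b·p₂ ≈ (-0.356, 0.822, 0.445); φ = arcsin(p_z) ≈ 26.40°, λ = atan2(p_y, p_x) ≈ 113.43°.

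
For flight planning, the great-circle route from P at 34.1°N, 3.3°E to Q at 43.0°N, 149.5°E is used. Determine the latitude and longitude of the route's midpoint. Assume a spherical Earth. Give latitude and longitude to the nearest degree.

Convert each endpoint to a unit vector on the sphere (x = cos φ cos λ, y = cos φ sin λ, z = sin φ).
The central angle between the endpoints is δ = arccos(p₁·p₂) ≈ 1.692 rad (96.9°).
Interpolate at f = 1/2 with slerp weights a = sin((1−f)δ)/sin δ ≈ 0.754, b = sin(fδ)/sin δ ≈ 0.754.
p = a·p₁ + b·p₂ ≈ (0.148, 0.316, 0.937); φ = arcsin(p_z) ≈ 69.58°, λ = atan2(p_y, p_x) ≈ 64.86°.

≈ 70°N, 65°E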